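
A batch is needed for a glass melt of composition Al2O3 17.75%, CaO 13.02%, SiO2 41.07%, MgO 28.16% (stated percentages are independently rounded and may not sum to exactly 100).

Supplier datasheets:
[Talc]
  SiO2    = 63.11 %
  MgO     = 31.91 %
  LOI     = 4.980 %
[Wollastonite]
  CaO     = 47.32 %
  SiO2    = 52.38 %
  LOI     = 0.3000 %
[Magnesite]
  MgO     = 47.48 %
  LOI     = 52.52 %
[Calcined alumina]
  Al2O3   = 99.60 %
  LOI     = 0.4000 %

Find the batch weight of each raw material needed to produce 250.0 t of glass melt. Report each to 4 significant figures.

Intermediates appear, rounded to four significant digits, as written. Every computation maintains exact precision throughout. Exactly one rounding lands on every reported figure; the derived quantities (totals, the four compositions, glass mass, the yield, ignition loss) are computed from the batch weights for 250.0 t of glass at full precision, as set out in problem or answer.
Target oxide masses per 250.0 t glass melt:
  Al2O3: 17.75% × 250.0 = 44.38 t
  CaO: 13.02% × 250.0 = 32.55 t
  SiO2: 41.07% × 250.0 = 102.7 t
  MgO: 28.16% × 250.0 = 70.40 t
Balance tally, oxide-wise, per the reported batch figures, against the basis in use (sums match the target masses up to rounding of the answer):
  Al2O3: 44.55·0.9960 = 44.37 t (target 44.38 t)
  CaO: 68.79·0.4732 = 32.55 t (target 32.55 t)
  SiO2: 105.6·0.6311 + 68.79·0.5238 = 102.7 t (target 102.7 t)
  MgO: 105.6·0.3191 + 77.30·0.4748 = 70.40 t (target 70.40 t)
Auditing the glass mass value: the batch minus its LOI: 250.0 t (the Σ of target masses is 250.0 t; basis as stated: 250.0 t — deltas are rounding alone).
Whole-batch sum: Σ batch = 296.2 t; Σ batch·LOI gives LOI loss = 46.24 t; yield = glass ÷ total batch = 84.39%.

Batch per 250.0 t glass melt:
  Talc: 105.6 t
  Wollastonite: 68.79 t
  Magnesite: 77.30 t
  Calcined alumina: 44.55 t
Total batch = 296.2 t; LOI loss = 46.24 t; yield = 84.39%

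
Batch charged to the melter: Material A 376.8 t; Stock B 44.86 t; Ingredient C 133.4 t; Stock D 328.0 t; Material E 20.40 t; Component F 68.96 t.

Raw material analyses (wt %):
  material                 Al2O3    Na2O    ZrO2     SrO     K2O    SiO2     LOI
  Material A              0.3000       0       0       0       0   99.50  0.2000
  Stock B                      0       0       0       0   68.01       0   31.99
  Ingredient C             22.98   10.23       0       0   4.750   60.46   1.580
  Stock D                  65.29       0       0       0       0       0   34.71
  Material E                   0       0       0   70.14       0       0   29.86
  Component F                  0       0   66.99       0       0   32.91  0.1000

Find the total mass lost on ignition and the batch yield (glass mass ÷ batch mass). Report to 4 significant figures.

LOI loss = 137.2 t; glass = 835.2 t; yield = 85.89%

Values along the way appear rounded to 4 significant digits on the page — the whole derivation carries full float precision from first step to last. Exactly one rounding goes into each reported number; the derived quantities, including the six compositions, totals, glass mass, LOI, the yield, are carried using the weight values per 835.2 t of glass in full precision, as given in problem or answer.
Each material's LOI contribution:
  Material A: 376.8 × 0.002000 = 0.7536 t
  Stock B: 44.86 × 0.3199 = 14.35 t
  Ingredient C: 133.4 × 0.01580 = 2.108 t
  Stock D: 328.0 × 0.3471 = 113.8 t
  Material E: 20.40 × 0.2986 = 6.091 t
  Component F: 68.96 × 0.001000 = 0.06896 t
Total LOI = 137.2 t
Glass = batch − LOI = 972.4 − 137.2 = 835.2 t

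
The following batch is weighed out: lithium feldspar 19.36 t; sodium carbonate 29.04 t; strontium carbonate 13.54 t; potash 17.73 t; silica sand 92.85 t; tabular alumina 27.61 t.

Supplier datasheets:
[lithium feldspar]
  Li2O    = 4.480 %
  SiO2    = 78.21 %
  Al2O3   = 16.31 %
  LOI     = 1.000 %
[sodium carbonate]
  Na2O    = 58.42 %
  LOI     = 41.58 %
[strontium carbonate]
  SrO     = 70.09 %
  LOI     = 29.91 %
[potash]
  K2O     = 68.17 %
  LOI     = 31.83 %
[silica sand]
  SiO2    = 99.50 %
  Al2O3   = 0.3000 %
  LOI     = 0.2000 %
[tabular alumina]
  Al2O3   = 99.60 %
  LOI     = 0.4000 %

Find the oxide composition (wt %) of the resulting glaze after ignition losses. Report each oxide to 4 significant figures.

In-progress results are printed rounded off to 4 significant figures alongside each step — every computation carries exact precision at each step; every reported result is rounded exactly once — derived quantities (six oxide percentages, the yield, LOI, glass mass, totals) are rebuilt in exact precision from the batch weights for 177.9 t of glass as written in the problem or the answer.
Oxide-by-oxide delivered mass:
  SrO: 13.54·0.7009 = 9.490 t
  Li2O: 19.36·0.04480 = 0.8673 t
  Na2O: 29.04·0.5842 = 16.97 t
  K2O: 17.73·0.6817 = 12.09 t
  SiO2: 19.36·0.7821 + 92.85·0.9950 = 107.5 t
  Al2O3: 19.36·0.1631 + 92.85·0.003000 + 27.61·0.9960 = 30.94 t
LOI: 19.36·0.01000 + 29.04·0.4158 + 13.54·0.2991 + 17.73·0.3183 + 92.85·0.002000 + 27.61·0.004000 = 22.26 t
Net of LOI, the glass mass = 200.1 − 22.26 = 177.9 t (equal to the oxide-mass sum)
percent share: oxide ÷ glass, ×100

Glass mass = 177.9 t (batch 200.1 − LOI 22.26).
Composition: SrO 5.335%, Li2O 0.4876%, Na2O 9.538%, K2O 6.795%, SiO2 60.45%, Al2O3 17.39%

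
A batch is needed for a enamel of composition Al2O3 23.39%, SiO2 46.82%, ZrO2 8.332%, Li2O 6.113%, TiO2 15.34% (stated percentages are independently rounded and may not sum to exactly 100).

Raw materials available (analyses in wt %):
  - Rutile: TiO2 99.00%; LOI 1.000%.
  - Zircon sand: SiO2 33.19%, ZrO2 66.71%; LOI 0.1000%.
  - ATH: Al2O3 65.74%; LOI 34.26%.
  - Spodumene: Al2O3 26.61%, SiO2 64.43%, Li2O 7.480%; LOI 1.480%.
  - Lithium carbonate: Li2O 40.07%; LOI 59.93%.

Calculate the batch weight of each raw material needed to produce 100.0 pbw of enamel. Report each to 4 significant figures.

Batch per 100.0 pbw enamel:
  Rutile: 15.49 pbw
  Zircon sand: 12.49 pbw
  ATH: 8.770 pbw
  Spodumene: 66.23 pbw
  Lithium carbonate: 2.892 pbw
Total batch = 105.9 pbw; LOI loss = 5.885 pbw; yield = 94.44%

In-progress results are displayed rounded to four significant digits in the printout. Exact precision is maintained from start to finish — exactly one rounding goes into each reported figure. The derived quantities, which include LOI, the totals, yield, net glass mass, five oxide percentages, are computed in full precision, as given in question or answer, starting from the weights for 100.0 pbw of glass.
Target oxide masses per 100.0 pbw enamel:
  Al2O3: 23.39% × 100.0 = 23.39 pbw
  SiO2: 46.82% × 100.0 = 46.82 pbw
  ZrO2: 8.332% × 100.0 = 8.332 pbw
  Li2O: 6.113% × 100.0 = 6.113 pbw
  TiO2: 15.34% × 100.0 = 15.34 pbw
Per-oxide balance check using the reported weights, against the basis in use (summed amounts equal target values exact up to rounding of places):
  Al2O3: 8.770·0.6574 + 66.23·0.2661 = 23.39 pbw (target 23.39 pbw)
  SiO2: 12.49·0.3319 + 66.23·0.6443 = 46.82 pbw (target 46.82 pbw)
  ZrO2: 12.49·0.6671 = 8.332 pbw (target 8.332 pbw)
  Li2O: 66.23·0.07480 + 2.892·0.4007 = 6.113 pbw (target 6.113 pbw)
  TiO2: 15.49·0.9900 = 15.34 pbw (target 15.34 pbw)
Glass mass check: total charge less LOI = 99.99 pbw (targets for the oxides total 100.0 pbw; versus the stated basis of 100.0 pbw — rounding explains the deltas).
Total batch = Σ batch = 105.9 pbw; the LOI term Σ batch·LOI equals 5.885 pbw; yield, glass over the total, = 94.44%.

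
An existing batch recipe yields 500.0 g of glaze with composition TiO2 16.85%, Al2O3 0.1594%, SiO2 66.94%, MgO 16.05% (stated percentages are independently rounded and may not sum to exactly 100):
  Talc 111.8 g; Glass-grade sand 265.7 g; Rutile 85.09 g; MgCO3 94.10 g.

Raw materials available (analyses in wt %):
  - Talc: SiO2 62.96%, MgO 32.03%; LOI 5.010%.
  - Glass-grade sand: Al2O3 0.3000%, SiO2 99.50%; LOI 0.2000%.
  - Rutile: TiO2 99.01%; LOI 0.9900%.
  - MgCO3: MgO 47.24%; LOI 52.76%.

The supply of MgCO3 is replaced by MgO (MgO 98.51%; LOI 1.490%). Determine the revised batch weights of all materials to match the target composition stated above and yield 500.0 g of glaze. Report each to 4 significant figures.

Values along the way are shown, rounded to 4 significant figures, between the steps. All internal work maintains full float precision all the way through — every reported figure is rounded a single time. All derived quantities, including yield, net glass mass, the totals, LOI, the four compositions, are computed using the weight values at 500.0 g of glass at exact precision as they appear in problem or answer.
The oxide mass targets at 500.0 g glaze:
  TiO2: 16.85% × 500.0 = 84.25 g
  Al2O3: 0.1594% × 500.0 = 0.7970 g
  SiO2: 66.94% × 500.0 = 334.7 g
  MgO: 16.05% × 500.0 = 80.25 g
Checking each oxide sum with the batch weights as given, for the quoted basis mass (delivered sums recover each target exact up to rounding of places):
  TiO2: 85.09·0.9901 = 84.25 g (target 84.25 g)
  Al2O3: 265.7·0.003000 = 0.7971 g (target 0.7970 g)
  SiO2: 111.8·0.6296 + 265.7·0.9950 = 334.8 g (target 334.7 g)
  MgO: 111.8·0.3203 + 45.13·0.9851 = 80.27 g (target 80.25 g)
Glass-mass sanity pass: net batch after ignition = 500.1 g (per-oxide target masses sum to 500.0 g; with the basis standing at 500.0 g — any gap is answer rounding).
Summing the batch: Σ batch = 507.7 g; LOI removed, Σ of batch·LOI: 7.647 g; glass ÷ batch gives a yield of 98.49%.

Revised batch per 500.0 g glaze:
  Talc: 111.8 g
  Glass-grade sand: 265.7 g
  Rutile: 85.09 g
  MgO: 45.13 g
Total batch = 507.7 g; LOI loss = 7.647 g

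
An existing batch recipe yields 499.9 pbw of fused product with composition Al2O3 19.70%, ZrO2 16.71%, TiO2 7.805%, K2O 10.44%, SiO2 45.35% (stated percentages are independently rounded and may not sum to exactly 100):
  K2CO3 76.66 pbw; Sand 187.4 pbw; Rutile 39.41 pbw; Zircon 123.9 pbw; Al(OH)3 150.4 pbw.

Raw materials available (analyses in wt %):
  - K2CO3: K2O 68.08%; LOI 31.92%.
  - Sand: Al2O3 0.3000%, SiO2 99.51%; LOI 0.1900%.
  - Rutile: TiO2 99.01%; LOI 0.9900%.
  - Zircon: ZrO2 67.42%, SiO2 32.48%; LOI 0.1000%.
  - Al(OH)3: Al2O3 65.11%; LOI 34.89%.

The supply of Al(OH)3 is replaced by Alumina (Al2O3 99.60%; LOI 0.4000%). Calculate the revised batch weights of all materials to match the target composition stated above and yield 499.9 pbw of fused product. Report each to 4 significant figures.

All internal work carries full float precision from start to finish; intermediates are displayed rounded off to 4 significant figures alongside each step; a single rounding completes each reported result. Derived quantities (yield, ignition loss, totals, net glass mass, the five compositions) are computed at full precision from the weighed amounts at 499.9 pbw of glass, as set out in question or answer.
Per-oxide target masses for 499.9 pbw fused product:
  Al2O3: 19.70% × 499.9 = 98.48 pbw
  ZrO2: 16.71% × 499.9 = 83.53 pbw
  TiO2: 7.805% × 499.9 = 39.02 pbw
  K2O: 10.44% × 499.9 = 52.19 pbw
  SiO2: 45.35% × 499.9 = 226.7 pbw
Verifying the oxide balance working from each reported weight, on the stated basis (sum by sum, the targets are met inside rounding margins):
  Al2O3: 187.4·0.003000 + 98.31·0.9960 = 98.48 pbw (target 98.48 pbw)
  ZrO2: 123.9·0.6742 = 83.53 pbw (target 83.53 pbw)
  TiO2: 39.41·0.9901 = 39.02 pbw (target 39.02 pbw)
  K2O: 76.66·0.6808 = 52.19 pbw (target 52.19 pbw)
  SiO2: 187.4·0.9951 + 123.9·0.3248 = 226.7 pbw (target 226.7 pbw)
Mass balance on the glass: net batch after ignition = 499.9 pbw (the targets, summed, come to 499.9 pbw; the stated basis being 499.9 pbw — rounding explains the deltas).
Summing the batch: Σ batch = 525.7 pbw; loss to ignition Σ batch·LOI = 25.73 pbw; as yield: glass ÷ batch → 95.10%.

Revised batch per 499.9 pbw fused product:
  K2CO3: 76.66 pbw
  Sand: 187.4 pbw
  Rutile: 39.41 pbw
  Zircon: 123.9 pbw
  Alumina: 98.31 pbw
Total batch = 525.7 pbw; LOI loss = 25.73 pbw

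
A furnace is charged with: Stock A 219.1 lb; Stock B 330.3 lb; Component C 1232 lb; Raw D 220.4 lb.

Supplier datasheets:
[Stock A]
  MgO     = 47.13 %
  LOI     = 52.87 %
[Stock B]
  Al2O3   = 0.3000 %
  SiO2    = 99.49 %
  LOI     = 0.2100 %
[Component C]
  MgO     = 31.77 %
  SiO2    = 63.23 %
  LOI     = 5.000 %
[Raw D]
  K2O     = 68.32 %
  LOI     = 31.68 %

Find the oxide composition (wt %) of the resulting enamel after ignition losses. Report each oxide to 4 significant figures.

All internal work keeps full precision at every stage; mid-chain values are printed rounded off to 4 significant digits as written. Every reported result takes exactly one rounding — all derived quantities are re-derived at full precision (the four compositions, glass mass, yield, ignition loss, the totals) from the batch weights on 1754 lb of glass precisely as stated by either problem or answer.
Oxide-by-oxide delivered mass:
  K2O: 220.4·0.6832 = 150.6 lb
  MgO: 219.1·0.4713 + 1232·0.3177 = 494.7 lb
  Al2O3: 330.3·0.003000 = 0.9909 lb
  SiO2: 330.3·0.9949 + 1232·0.6323 = 1108 lb
LOI: 219.1·0.5287 + 330.3·0.002100 + 1232·0.05000 + 220.4·0.3168 = 248.0 lb
Resulting glass, batch − LOI: 2002 − 248.0 = 1754 lb (consistent with Σ oxide mass)
wt % = 100 × oxide mass / glass mass

Glass mass = 1754 lb (batch 2002 − LOI 248.0).
Composition: K2O 8.586%, MgO 28.20%, Al2O3 0.05650%, SiO2 63.15%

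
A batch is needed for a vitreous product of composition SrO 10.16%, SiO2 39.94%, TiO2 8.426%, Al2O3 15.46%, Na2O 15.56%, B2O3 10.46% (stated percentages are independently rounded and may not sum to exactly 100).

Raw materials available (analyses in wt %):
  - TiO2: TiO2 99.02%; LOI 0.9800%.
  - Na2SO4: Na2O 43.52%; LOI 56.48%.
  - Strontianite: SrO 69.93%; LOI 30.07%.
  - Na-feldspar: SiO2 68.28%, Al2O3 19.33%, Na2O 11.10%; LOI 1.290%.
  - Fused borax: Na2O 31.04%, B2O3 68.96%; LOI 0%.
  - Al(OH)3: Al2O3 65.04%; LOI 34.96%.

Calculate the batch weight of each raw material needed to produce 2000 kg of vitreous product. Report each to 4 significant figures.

Batch per 2000 kg vitreous product:
  TiO2: 170.2 kg
  Na2SO4: 200.3 kg
  Strontianite: 290.6 kg
  Na-feldspar: 1170 kg
  Fused borax: 303.4 kg
  Al(OH)3: 127.7 kg
Total batch = 2262 kg; LOI loss = 261.9 kg; yield = 88.42%

Each numeric step holds full precision throughout; values along the way are shown rounded to four significant figures when written out; each reported value takes exactly one rounding; the derived quantities (net glass mass, totals, ignition loss, six oxide percentages, yield) are carried from the weighed amounts per 2000 kg of glass in full precision, as written in the question or the answer.
Oxide mass targets, per 2000 kg vitreous product:
  SrO: 10.16% × 2000 = 203.2 kg
  SiO2: 39.94% × 2000 = 798.8 kg
  TiO2: 8.426% × 2000 = 168.5 kg
  Al2O3: 15.46% × 2000 = 309.2 kg
  Na2O: 15.56% × 2000 = 311.2 kg
  B2O3: 10.46% × 2000 = 209.2 kg
Sums-versus-targets review given the weights on record, under the basis named above (sums match the target masses net of answer rounding effects):
  SrO: 290.6·0.6993 = 203.2 kg (target 203.2 kg)
  SiO2: 1170·0.6828 = 798.9 kg (target 798.8 kg)
  TiO2: 170.2·0.9902 = 168.5 kg (target 168.5 kg)
  Al2O3: 1170·0.1933 + 127.7·0.6504 = 309.2 kg (target 309.2 kg)
  Na2O: 200.3·0.4352 + 1170·0.1110 + 303.4·0.3104 = 311.2 kg (target 311.2 kg)
  B2O3: 303.4·0.6896 = 209.2 kg (target 209.2 kg)
Glass-mass bookkeeping: whole batch net of LOI = 2000 kg (summing oxide targets gives 2000 kg; basis as stated: 2000 kg — differing by rounding only).
Total batch = Σ batch = 2262 kg; ignition loss, Σ(batch × LOI) = 261.9 kg; yield: glass divided by total = 88.42%.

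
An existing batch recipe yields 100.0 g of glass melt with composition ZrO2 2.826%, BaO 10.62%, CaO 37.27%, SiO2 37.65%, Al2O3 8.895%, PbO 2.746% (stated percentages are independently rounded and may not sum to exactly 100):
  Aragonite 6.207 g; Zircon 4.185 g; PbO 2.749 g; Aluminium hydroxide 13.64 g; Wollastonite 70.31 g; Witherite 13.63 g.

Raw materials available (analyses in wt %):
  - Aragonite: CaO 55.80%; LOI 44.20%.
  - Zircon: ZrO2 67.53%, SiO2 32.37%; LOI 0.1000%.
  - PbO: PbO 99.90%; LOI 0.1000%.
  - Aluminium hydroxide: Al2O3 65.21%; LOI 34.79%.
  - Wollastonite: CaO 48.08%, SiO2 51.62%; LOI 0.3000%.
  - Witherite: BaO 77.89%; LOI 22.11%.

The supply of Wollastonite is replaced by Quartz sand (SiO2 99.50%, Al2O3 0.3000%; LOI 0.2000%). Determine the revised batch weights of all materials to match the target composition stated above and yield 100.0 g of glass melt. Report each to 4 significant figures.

Revised batch per 100.0 g glass melt:
  Aragonite: 66.79 g
  Zircon: 4.185 g
  PbO: 2.749 g
  Aluminium hydroxide: 13.47 g
  Quartz sand: 36.48 g
  Witherite: 13.63 g
Total batch = 137.3 g; LOI loss = 37.30 g

The working math carries full precision at each step. In-progress results are displayed rounded off to 4 significant digits when written out; each reported number is rounded only once — all derived quantities are recomputed at full float precision (yield, net glass mass, ignition loss, totals, the six compositions) starting from the weights on 100.0 g of glass, precisely as stated by either problem or answer.
Per-oxide target masses for 100.0 g glass melt:
  ZrO2: 2.826% × 100.0 = 2.826 g
  BaO: 10.62% × 100.0 = 10.62 g
  CaO: 37.27% × 100.0 = 37.27 g
  SiO2: 37.65% × 100.0 = 37.65 g
  Al2O3: 8.895% × 100.0 = 8.895 g
  PbO: 2.746% × 100.0 = 2.746 g
Mass-balance tally per oxide with the batch weights as given, on the stated basis (sum by sum, the targets are met modulo rounding of the values):
  ZrO2: 4.185·0.6753 = 2.826 g (target 2.826 g)
  BaO: 13.63·0.7789 = 10.62 g (target 10.62 g)
  CaO: 66.79·0.5580 = 37.27 g (target 37.27 g)
  SiO2: 4.185·0.3237 + 36.48·0.9950 = 37.65 g (target 37.65 g)
  Al2O3: 13.47·0.6521 + 36.48·0.003000 = 8.893 g (target 8.895 g)
  PbO: 2.749·0.9990 = 2.746 g (target 2.746 g)
Glass-mass sanity pass: batch Σ − ignition loss = 100.0 g (summing oxide targets gives 100.0 g; stated basis 100.0 g — deltas are rounding alone).
Summing the batch: Σ batch = 137.3 g; Σ batch·LOI gives LOI loss = 37.30 g; the yield ratio, glass ÷ batch: 72.83%.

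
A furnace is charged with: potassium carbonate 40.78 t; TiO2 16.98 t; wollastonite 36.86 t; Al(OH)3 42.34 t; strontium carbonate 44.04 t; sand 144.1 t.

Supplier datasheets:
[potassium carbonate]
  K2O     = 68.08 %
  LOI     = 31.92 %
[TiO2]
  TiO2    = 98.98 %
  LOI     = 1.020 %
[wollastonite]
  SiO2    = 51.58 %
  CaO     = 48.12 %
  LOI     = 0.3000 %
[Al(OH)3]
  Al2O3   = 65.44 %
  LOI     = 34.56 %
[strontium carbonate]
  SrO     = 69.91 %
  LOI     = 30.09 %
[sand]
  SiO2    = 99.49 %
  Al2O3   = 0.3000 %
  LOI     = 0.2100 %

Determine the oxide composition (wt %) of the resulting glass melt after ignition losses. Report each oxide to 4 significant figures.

Glass mass = 283.6 t (batch 325.1 − LOI 41.49).
Composition: SiO2 57.25%, TiO2 5.926%, CaO 6.254%, SrO 10.86%, Al2O3 9.922%, K2O 9.789%

All internal work holds full precision from first step to last — mid-chain values are displayed, rounded to 4 significant figures, when written out; every reported value takes exactly one rounding. The derived quantities (totals, LOI, the six compositions, net glass mass, yield) are computed from the weighed amounts on 283.6 t of glass in full precision, as set out in question or answer.
Oxide-by-oxide delivered mass:
  SiO2: 36.86·0.5158 + 144.1·0.9949 = 162.4 t
  TiO2: 16.98·0.9898 = 16.81 t
  CaO: 36.86·0.4812 = 17.74 t
  SrO: 44.04·0.6991 = 30.79 t
  Al2O3: 42.34·0.6544 + 144.1·0.003000 = 28.14 t
  K2O: 40.78·0.6808 = 27.76 t
LOI: 40.78·0.3192 + 16.98·0.01020 + 36.86·0.003000 + 42.34·0.3456 + 44.04·0.3009 + 144.1·0.002100 = 41.49 t
batch − LOI leaves glass = 325.1 − 41.49 = 283.6 t (consistent with Σ oxide mass)
percent share: oxide ÷ glass, ×100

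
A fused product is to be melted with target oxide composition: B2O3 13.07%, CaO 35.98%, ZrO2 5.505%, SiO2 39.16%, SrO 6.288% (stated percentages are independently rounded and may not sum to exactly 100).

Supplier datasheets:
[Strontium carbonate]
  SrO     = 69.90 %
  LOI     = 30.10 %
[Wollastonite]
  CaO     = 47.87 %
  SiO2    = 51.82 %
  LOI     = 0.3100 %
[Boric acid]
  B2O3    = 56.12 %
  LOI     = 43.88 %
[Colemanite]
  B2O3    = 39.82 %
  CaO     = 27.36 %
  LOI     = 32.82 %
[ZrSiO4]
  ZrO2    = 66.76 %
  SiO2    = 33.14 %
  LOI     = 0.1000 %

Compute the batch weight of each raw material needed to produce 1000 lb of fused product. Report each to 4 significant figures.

Values along the way are printed (rounded to four significant digits) at each printed step. All internal work keeps exact precision at each step — every reported figure receives exactly one rounding — derived quantities (ignition loss, the totals, yield, the five compositions, net glass mass) are carried from the weighed amounts on 1000 lb of glass at full float precision, precisely as stated by the question or the answer.
Target masses of each oxide per 1000 lb fused product:
  B2O3: 13.07% × 1000 = 130.7 lb
  CaO: 35.98% × 1000 = 359.8 lb
  ZrO2: 5.505% × 1000 = 55.05 lb
  SiO2: 39.16% × 1000 = 391.6 lb
  SrO: 6.288% × 1000 = 62.88 lb
Balance tally, oxide-wise, from the weights as reported, per the basis as stated (target by target, the sums agree net of answer rounding effects):
  B2O3: 172.5·0.5612 + 85.14·0.3982 = 130.7 lb (target 130.7 lb)
  CaO: 703.0·0.4787 + 85.14·0.2736 = 359.8 lb (target 359.8 lb)
  ZrO2: 82.46·0.6676 = 55.05 lb (target 55.05 lb)
  SiO2: 703.0·0.5182 + 82.46·0.3314 = 391.6 lb (target 391.6 lb)
  SrO: 89.96·0.6990 = 62.88 lb (target 62.88 lb)
Glass mass check: net batch after ignition = 1000 lb (oxide target masses add up to 1000 lb; the stated basis being 1000 lb — differing by rounding only).
Batch total: Σ batch = 1133 lb; Σ batch·LOI gives LOI loss = 133.0 lb; as yield: glass ÷ batch → 88.26%.

Batch per 1000 lb fused product:
  Strontium carbonate: 89.96 lb
  Wollastonite: 703.0 lb
  Boric acid: 172.5 lb
  Colemanite: 85.14 lb
  ZrSiO4: 82.46 lb
Total batch = 1133 lb; LOI loss = 133.0 lb; yield = 88.26%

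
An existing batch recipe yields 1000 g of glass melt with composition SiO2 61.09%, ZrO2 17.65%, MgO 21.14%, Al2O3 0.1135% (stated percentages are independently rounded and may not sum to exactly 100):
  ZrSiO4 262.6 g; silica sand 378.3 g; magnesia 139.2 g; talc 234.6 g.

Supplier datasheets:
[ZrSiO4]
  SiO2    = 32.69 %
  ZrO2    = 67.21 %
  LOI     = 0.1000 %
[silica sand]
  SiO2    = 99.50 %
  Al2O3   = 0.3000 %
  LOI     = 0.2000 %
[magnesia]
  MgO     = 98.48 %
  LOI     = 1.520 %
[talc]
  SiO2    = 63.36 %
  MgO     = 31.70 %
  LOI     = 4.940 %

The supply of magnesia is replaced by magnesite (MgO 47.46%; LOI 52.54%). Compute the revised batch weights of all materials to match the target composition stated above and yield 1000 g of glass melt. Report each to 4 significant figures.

Each numeric step maintains full float precision from first step to last — mid-chain values are shown (rounded to 4 significant figures) as written. A single rounding yields each reported figure — the derived quantities are re-derived from the batch weights at 1000 g of glass in full precision (the four compositions, LOI, totals, the yield, glass mass), precisely as stated by the problem or the answer.
Oxide mass targets, per 1000 g glass melt:
  SiO2: 61.09% × 1000 = 610.9 g
  ZrO2: 17.65% × 1000 = 176.5 g
  MgO: 21.14% × 1000 = 211.4 g
  Al2O3: 0.1135% × 1000 = 1.135 g
Per-oxide balance check given the weights on record, at the basis given (each sum matches its target mass up to rounding of the answer):
  SiO2: 262.6·0.3269 + 378.3·0.9950 + 234.6·0.6336 = 610.9 g (target 610.9 g)
  ZrO2: 262.6·0.6721 = 176.5 g (target 176.5 g)
  MgO: 288.8·0.4746 + 234.6·0.3170 = 211.4 g (target 211.4 g)
  Al2O3: 378.3·0.003000 = 1.135 g (target 1.135 g)
The glass-mass cross-check: batch Σ − ignition loss = 1000 g (per-oxide target masses sum to 999.9 g; basis as stated: 1000 g — a pure rounding effect).
Summing the batch: Σ batch = 1164 g; loss to ignition Σ batch·LOI = 164.3 g; yield, glass over the total, = 85.88%.

Revised batch per 1000 g glass melt:
  ZrSiO4: 262.6 g
  silica sand: 378.3 g
  magnesite: 288.8 g
  talc: 234.6 g
Total batch = 1164 g; LOI loss = 164.3 g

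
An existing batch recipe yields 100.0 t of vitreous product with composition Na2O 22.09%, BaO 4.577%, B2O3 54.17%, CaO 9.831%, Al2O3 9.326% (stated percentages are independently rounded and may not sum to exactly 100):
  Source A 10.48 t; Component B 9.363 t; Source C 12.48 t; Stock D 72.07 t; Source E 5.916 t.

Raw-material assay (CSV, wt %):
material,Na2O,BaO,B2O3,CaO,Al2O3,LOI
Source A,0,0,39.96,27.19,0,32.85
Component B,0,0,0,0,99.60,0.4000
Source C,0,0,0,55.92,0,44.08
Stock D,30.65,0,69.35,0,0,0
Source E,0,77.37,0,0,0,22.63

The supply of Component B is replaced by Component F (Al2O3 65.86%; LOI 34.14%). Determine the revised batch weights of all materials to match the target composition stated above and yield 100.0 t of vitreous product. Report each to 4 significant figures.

Mid-chain values are shown (rounded to 4 significant figures) as written — all arithmetic maintains exact precision at all times; every reported value is rounded a single time. All derived quantities (ignition loss, net glass mass, the totals, the five compositions, the yield) are recomputed at exact precision from the weighed amounts per 100.0 t of glass exactly as printed in the question or the answer.
Oxide mass targets, per 100.0 t vitreous product:
  Na2O: 22.09% × 100.0 = 22.09 t
  BaO: 4.577% × 100.0 = 4.577 t
  B2O3: 54.17% × 100.0 = 54.17 t
  CaO: 9.831% × 100.0 = 9.831 t
  Al2O3: 9.326% × 100.0 = 9.326 t
Balance tally, oxide-wise, per the reported batch figures, under the basis named above (each sum matches its target mass net of answer rounding effects):
  Na2O: 72.07·0.3065 = 22.09 t (target 22.09 t)
  BaO: 5.916·0.7737 = 4.577 t (target 4.577 t)
  B2O3: 10.48·0.3996 + 72.07·0.6935 = 54.17 t (target 54.17 t)
  CaO: 10.48·0.2719 + 12.48·0.5592 = 9.828 t (target 9.831 t)
  Al2O3: 14.16·0.6586 = 9.326 t (target 9.326 t)
Auditing the glass mass value: net batch after ignition = 99.99 t (targets for the oxides total 99.99 t; against the stated basis, 100.0 t — deltas are rounding alone).
Batch grand total — Σ batch = 115.1 t; Σ batch·LOI gives LOI loss = 15.12 t; glass ÷ batch gives a yield of 86.87%.

Revised batch per 100.0 t vitreous product:
  Source A: 10.48 t
  Component F: 14.16 t
  Source C: 12.48 t
  Stock D: 72.07 t
  Source E: 5.916 t
Total batch = 115.1 t; LOI loss = 15.12 t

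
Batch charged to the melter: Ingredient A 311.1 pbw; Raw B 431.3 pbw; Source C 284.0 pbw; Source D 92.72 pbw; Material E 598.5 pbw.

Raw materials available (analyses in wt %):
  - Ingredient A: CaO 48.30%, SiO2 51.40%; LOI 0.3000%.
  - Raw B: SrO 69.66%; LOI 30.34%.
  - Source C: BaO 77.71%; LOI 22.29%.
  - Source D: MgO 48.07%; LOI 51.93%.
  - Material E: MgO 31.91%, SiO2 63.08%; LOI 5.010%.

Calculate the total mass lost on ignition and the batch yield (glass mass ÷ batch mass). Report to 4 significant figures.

The working math maintains full float precision from start to finish; the intermediate values are shown, rounded to four significant digits, when written out — every reported result is rounded just once; all derived quantities, including glass mass, totals, LOI, the yield, the five compositions, are rebuilt from the batch weights per 1444 pbw of glass at full float precision, as given in the problem or the answer.
Material-by-material LOI:
  Ingredient A: 311.1 × 0.003000 = 0.9333 pbw
  Raw B: 431.3 × 0.3034 = 130.9 pbw
  Source C: 284.0 × 0.2229 = 63.30 pbw
  Source D: 92.72 × 0.5193 = 48.15 pbw
  Material E: 598.5 × 0.05010 = 29.98 pbw
Total LOI = 273.2 pbw
Glass = batch − LOI = 1718 − 273.2 = 1444 pbw

LOI loss = 273.2 pbw; glass = 1444 pbw; yield = 84.09%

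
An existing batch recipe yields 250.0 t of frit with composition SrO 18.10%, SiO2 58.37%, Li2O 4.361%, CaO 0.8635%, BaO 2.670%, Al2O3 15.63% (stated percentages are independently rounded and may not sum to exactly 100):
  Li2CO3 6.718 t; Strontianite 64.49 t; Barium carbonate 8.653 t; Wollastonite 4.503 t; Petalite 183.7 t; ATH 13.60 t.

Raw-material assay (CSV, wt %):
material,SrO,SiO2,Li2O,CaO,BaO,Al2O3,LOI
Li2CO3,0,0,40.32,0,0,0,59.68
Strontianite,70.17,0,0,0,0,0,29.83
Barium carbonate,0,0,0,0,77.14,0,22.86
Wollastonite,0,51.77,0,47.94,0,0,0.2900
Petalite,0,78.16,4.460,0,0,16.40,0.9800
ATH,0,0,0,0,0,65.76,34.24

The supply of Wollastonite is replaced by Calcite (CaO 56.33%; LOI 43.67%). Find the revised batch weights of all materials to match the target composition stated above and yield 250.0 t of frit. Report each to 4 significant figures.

All internal work maintains full float precision at every stage; the intermediate values appear, rounded to 4 significant digits, in the printout — each reported result is rounded a single time. All derived quantities, including LOI, six oxide percentages, yield, totals, net glass mass, are re-derived from the batch weights at 250.0 t of glass in full float precision, exactly as shown in either problem or answer.
Oxide mass targets, per 250.0 t frit:
  SrO: 18.10% × 250.0 = 45.25 t
  SiO2: 58.37% × 250.0 = 145.9 t
  Li2O: 4.361% × 250.0 = 10.90 t
  CaO: 0.8635% × 250.0 = 2.159 t
  BaO: 2.670% × 250.0 = 6.675 t
  Al2O3: 15.63% × 250.0 = 39.08 t
Balance tally, oxide-wise, with the batch weights as given, versus the basis set out (every target is met by its sum up to rounding of the answer):
  SrO: 64.49·0.7017 = 45.25 t (target 45.25 t)
  SiO2: 186.7·0.7816 = 145.9 t (target 145.9 t)
  Li2O: 6.388·0.4032 + 186.7·0.04460 = 10.90 t (target 10.90 t)
  CaO: 3.832·0.5633 = 2.159 t (target 2.159 t)
  BaO: 8.653·0.7714 = 6.675 t (target 6.675 t)
  Al2O3: 186.7·0.1640 + 12.86·0.6576 = 39.08 t (target 39.08 t)
Glass mass check: batch total minus LOI = 250.0 t (oxide target masses add up to 250.0 t; the stated basis being 250.0 t — any gap is answer rounding).
Adding the batch up: Σ batch = 282.9 t; loss to ignition Σ batch·LOI = 32.93 t; as yield: glass ÷ batch → 88.36%.

Revised batch per 250.0 t frit:
  Li2CO3: 6.388 t
  Strontianite: 64.49 t
  Barium carbonate: 8.653 t
  Calcite: 3.832 t
  Petalite: 186.7 t
  ATH: 12.86 t
Total batch = 282.9 t; LOI loss = 32.93 t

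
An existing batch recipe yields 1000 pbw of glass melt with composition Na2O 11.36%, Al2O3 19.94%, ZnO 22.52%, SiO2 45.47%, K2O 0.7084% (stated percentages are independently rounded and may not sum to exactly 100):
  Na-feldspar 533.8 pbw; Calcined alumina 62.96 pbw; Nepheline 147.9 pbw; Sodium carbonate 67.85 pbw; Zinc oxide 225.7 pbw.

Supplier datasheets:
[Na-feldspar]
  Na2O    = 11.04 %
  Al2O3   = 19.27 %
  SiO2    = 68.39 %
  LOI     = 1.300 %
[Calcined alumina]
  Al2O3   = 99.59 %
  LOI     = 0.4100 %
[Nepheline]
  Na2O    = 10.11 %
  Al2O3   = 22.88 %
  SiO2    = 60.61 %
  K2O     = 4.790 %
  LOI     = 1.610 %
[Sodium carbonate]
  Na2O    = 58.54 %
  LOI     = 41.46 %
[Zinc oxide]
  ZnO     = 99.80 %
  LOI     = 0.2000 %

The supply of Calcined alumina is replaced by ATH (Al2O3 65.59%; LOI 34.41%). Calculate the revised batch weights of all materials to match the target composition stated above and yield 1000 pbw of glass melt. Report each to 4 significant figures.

Revised batch per 1000 pbw glass melt:
  Na-feldspar: 533.8 pbw
  ATH: 95.59 pbw
  Nepheline: 147.9 pbw
  Sodium carbonate: 67.85 pbw
  Zinc oxide: 225.7 pbw
Total batch = 1071 pbw; LOI loss = 70.80 pbw

Intermediates are shown, with 4-significant-figure rounding, when written out. The working math carries full precision throughout. Each reported value is rounded just once. All derived quantities (glass mass, the yield, LOI, totals, the five compositions) are re-derived from the weighed amounts on 1000 pbw of glass at full float precision as set out in the problem or the answer.
Oxide-by-oxide targets in 1000 pbw glass melt:
  Na2O: 11.36% × 1000 = 113.6 pbw
  Al2O3: 19.94% × 1000 = 199.4 pbw
  ZnO: 22.52% × 1000 = 225.2 pbw
  SiO2: 45.47% × 1000 = 454.7 pbw
  K2O: 0.7084% × 1000 = 7.084 pbw
Oxide-by-oxide audit on the weights just shown, for the quoted basis mass (sums match the target masses up to rounding of the answer):
  Na2O: 533.8·0.1104 + 147.9·0.1011 + 67.85·0.5854 = 113.6 pbw (target 113.6 pbw)
  Al2O3: 533.8·0.1927 + 95.59·0.6559 + 147.9·0.2288 = 199.4 pbw (target 199.4 pbw)
  ZnO: 225.7·0.9980 = 225.2 pbw (target 225.2 pbw)
  SiO2: 533.8·0.6839 + 147.9·0.6061 = 454.7 pbw (target 454.7 pbw)
  K2O: 147.9·0.04790 = 7.084 pbw (target 7.084 pbw)
Glass-mass closure: Σ batch − LOI loss = 1000 pbw (oxide target masses add up to 1000 pbw; versus the stated basis of 1000 pbw — deltas are rounding alone).
Adding the batch up: Σ batch = 1071 pbw; LOI removed, Σ of batch·LOI: 70.80 pbw; glass ÷ batch gives a yield of 93.39%.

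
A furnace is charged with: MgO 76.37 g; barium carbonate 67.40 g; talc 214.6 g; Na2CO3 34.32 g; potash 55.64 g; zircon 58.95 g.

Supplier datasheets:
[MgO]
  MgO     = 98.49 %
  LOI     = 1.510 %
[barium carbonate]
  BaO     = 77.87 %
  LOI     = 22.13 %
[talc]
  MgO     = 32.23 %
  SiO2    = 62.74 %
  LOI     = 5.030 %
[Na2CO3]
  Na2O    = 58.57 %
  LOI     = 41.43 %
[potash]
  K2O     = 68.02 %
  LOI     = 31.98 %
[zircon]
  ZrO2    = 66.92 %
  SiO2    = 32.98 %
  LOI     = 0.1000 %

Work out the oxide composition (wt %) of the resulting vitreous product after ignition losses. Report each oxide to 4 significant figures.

The intermediate values are displayed, with 4-significant-figure rounding, within the worked lines. All arithmetic runs at exact precision at all times. A single rounding completes every reported figure. All derived quantities, which include the yield, totals, net glass mass, ignition loss, the six compositions, are computed in exact precision, as quoted within question or answer, starting from the weights for 448.3 g of glass.
Oxide masses out of the charge:
  Na2O: 34.32·0.5857 = 20.10 g
  BaO: 67.40·0.7787 = 52.48 g
  MgO: 76.37·0.9849 + 214.6·0.3223 = 144.4 g
  ZrO2: 58.95·0.6692 = 39.45 g
  K2O: 55.64·0.6802 = 37.85 g
  SiO2: 214.6·0.6274 + 58.95·0.3298 = 154.1 g
LOI: 76.37·0.01510 + 67.40·0.2213 + 214.6·0.05030 + 34.32·0.4143 + 55.64·0.3198 + 58.95·0.001000 = 58.93 g
batch − LOI leaves glass = 507.3 − 58.93 = 448.3 g (= the summed oxide contributions)
percent share: oxide ÷ glass, ×100

Glass mass = 448.3 g (batch 507.3 − LOI 58.93).
Composition: Na2O 4.483%, BaO 11.71%, MgO 32.20%, ZrO2 8.799%, K2O 8.441%, SiO2 34.37%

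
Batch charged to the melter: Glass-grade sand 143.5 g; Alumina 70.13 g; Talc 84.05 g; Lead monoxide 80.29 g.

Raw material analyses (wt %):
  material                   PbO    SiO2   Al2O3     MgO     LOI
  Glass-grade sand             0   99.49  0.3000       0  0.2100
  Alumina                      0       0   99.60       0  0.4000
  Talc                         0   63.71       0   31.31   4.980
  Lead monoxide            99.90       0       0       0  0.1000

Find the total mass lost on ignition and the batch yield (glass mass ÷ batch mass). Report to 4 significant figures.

Mid-chain values are rounded to 4 significant digits when displayed; all internal work carries full precision through the solve. A single rounding produces every reported number; all derived quantities are computed at full float precision (the totals, LOI, the four compositions, net glass mass, yield) from the weighed amounts per 373.1 g of glass, as quoted within the question or the answer.
LOI of each material in turn:
  Glass-grade sand: 143.5 × 0.002100 = 0.3014 g
  Alumina: 70.13 × 0.004000 = 0.2805 g
  Talc: 84.05 × 0.04980 = 4.186 g
  Lead monoxide: 80.29 × 0.001000 = 0.08029 g
Total LOI = 4.848 g
Glass = batch − LOI = 378.0 − 4.848 = 373.1 g

LOI loss = 4.848 g; glass = 373.1 g; yield = 98.72%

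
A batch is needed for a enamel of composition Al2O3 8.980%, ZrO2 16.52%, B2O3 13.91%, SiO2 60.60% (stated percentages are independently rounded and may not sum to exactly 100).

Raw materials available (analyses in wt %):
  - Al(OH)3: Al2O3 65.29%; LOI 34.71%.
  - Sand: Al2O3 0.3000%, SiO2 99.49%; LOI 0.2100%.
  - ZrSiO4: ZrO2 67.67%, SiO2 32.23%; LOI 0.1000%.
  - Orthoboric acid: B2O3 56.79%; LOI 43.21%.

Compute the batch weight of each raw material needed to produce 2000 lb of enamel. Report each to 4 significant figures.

All internal work carries exact precision at every stage. Intermediates are displayed rounded to 4 significant figures when written out — each reported result is rounded exactly once — the derived quantities (yield, net glass mass, four oxide percentages, the totals, LOI) are rebuilt at full float precision starting from the weights at 2000 lb of glass, precisely as stated by the problem or the answer.
Target masses of each oxide per 2000 lb enamel:
  Al2O3: 8.980% × 2000 = 179.6 lb
  ZrO2: 16.52% × 2000 = 330.4 lb
  B2O3: 13.91% × 2000 = 278.2 lb
  SiO2: 60.60% × 2000 = 1212 lb
A balance pass over the oxides, per the reported batch figures, against the basis in use (sum by sum, the targets are met within answer rounding):
  Al2O3: 270.2·0.6529 + 1060·0.003000 = 179.6 lb (target 179.6 lb)
  ZrO2: 488.3·0.6767 = 330.4 lb (target 330.4 lb)
  B2O3: 489.9·0.5679 = 278.2 lb (target 278.2 lb)
  SiO2: 1060·0.9949 + 488.3·0.3223 = 1212 lb (target 1212 lb)
Glass mass check: batch Σ − ignition loss = 2000 lb (targets for the oxides total 2000 lb; stated basis 2000 lb — rounding explains the deltas).
Batch total: Σ batch = 2308 lb; ignition loss, Σ(batch × LOI) = 308.2 lb; yield, glass over the total, = 86.65%.

Batch per 2000 lb enamel:
  Al(OH)3: 270.2 lb
  Sand: 1060 lb
  ZrSiO4: 488.3 lb
  Orthoboric acid: 489.9 lb
Total batch = 2308 lb; LOI loss = 308.2 lb; yield = 86.65%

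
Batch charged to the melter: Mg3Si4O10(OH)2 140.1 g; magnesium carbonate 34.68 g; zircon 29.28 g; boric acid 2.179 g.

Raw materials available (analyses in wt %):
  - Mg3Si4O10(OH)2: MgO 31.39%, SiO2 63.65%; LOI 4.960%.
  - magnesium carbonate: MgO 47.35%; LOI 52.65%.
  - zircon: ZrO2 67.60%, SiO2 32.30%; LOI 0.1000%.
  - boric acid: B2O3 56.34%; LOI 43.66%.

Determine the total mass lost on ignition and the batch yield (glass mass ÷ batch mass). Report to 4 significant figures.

LOI loss = 26.19 g; glass = 180.1 g; yield = 87.30%

Each numeric step maintains full float precision through the solve; in-progress results are printed, rounded to four significant digits, across the worked steps. Each reported result undergoes a single rounding. Derived quantities are recomputed at exact precision (ignition loss, four oxide percentages, the totals, yield, net glass mass) from the weighed amounts per 180.1 g of glass exactly as printed in question or answer.
Per-material ignition loss:
  Mg3Si4O10(OH)2: 140.1 × 0.04960 = 6.949 g
  magnesium carbonate: 34.68 × 0.5265 = 18.26 g
  zircon: 29.28 × 0.001000 = 0.02928 g
  boric acid: 2.179 × 0.4366 = 0.9514 g
Total LOI = 26.19 g
Glass = batch − LOI = 206.2 − 26.19 = 180.1 g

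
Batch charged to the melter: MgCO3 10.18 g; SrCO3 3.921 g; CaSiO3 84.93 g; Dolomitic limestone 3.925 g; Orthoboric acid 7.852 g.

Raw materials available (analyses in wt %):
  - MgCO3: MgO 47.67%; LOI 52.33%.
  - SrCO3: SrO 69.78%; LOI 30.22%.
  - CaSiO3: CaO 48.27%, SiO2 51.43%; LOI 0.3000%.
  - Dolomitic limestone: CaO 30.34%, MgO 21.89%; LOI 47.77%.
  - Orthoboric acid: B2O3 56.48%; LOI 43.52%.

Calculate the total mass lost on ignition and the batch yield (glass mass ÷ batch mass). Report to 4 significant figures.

Full precision is maintained throughout; intermediates are displayed rounded to four significant digits between the steps. Every reported value is rounded exactly once. The derived quantities (ignition loss, glass mass, totals, the yield, five oxide percentages) are recomputed in full precision starting from the weights at 98.75 g of glass as set out in problem or answer.
Each material's LOI contribution:
  MgCO3: 10.18 × 0.5233 = 5.327 g
  SrCO3: 3.921 × 0.3022 = 1.185 g
  CaSiO3: 84.93 × 0.003000 = 0.2548 g
  Dolomitic limestone: 3.925 × 0.4777 = 1.875 g
  Orthoboric acid: 7.852 × 0.4352 = 3.417 g
Total LOI = 12.06 g
Glass = batch − LOI = 110.8 − 12.06 = 98.75 g

LOI loss = 12.06 g; glass = 98.75 g; yield = 89.12%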